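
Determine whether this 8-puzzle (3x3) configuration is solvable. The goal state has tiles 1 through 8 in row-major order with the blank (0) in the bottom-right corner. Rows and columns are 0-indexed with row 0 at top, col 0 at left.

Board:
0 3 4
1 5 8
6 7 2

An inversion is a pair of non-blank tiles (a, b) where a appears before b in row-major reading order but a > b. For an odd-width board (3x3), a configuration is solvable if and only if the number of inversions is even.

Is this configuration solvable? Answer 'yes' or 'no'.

Inversions (pairs i<j in row-major order where tile[i] > tile[j] > 0): 10
10 is even, so the puzzle is solvable.

Answer: yes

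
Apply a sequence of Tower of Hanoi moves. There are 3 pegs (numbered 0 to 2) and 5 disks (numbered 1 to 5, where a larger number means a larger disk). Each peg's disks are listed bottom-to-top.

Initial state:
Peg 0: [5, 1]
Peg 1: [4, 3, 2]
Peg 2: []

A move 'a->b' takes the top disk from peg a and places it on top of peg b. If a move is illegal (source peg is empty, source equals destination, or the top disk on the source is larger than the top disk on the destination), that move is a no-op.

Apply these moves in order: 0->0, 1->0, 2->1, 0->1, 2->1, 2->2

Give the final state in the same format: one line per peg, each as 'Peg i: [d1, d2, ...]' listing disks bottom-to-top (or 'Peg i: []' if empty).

Answer: Peg 0: [5]
Peg 1: [4, 3, 2, 1]
Peg 2: []

Derivation:
After move 1 (0->0):
Peg 0: [5, 1]
Peg 1: [4, 3, 2]
Peg 2: []

After move 2 (1->0):
Peg 0: [5, 1]
Peg 1: [4, 3, 2]
Peg 2: []

After move 3 (2->1):
Peg 0: [5, 1]
Peg 1: [4, 3, 2]
Peg 2: []

After move 4 (0->1):
Peg 0: [5]
Peg 1: [4, 3, 2, 1]
Peg 2: []

After move 5 (2->1):
Peg 0: [5]
Peg 1: [4, 3, 2, 1]
Peg 2: []

After move 6 (2->2):
Peg 0: [5]
Peg 1: [4, 3, 2, 1]
Peg 2: []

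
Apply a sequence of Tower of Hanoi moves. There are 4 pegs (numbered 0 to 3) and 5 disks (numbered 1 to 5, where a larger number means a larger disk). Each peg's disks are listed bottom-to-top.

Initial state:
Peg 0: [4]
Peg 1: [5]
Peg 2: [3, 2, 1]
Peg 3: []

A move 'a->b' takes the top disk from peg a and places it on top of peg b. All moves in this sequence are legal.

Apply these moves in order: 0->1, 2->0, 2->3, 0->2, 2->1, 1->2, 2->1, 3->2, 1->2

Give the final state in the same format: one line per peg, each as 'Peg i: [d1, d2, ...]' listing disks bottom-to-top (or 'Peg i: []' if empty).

Answer: Peg 0: []
Peg 1: [5, 4]
Peg 2: [3, 2, 1]
Peg 3: []

Derivation:
After move 1 (0->1):
Peg 0: []
Peg 1: [5, 4]
Peg 2: [3, 2, 1]
Peg 3: []

After move 2 (2->0):
Peg 0: [1]
Peg 1: [5, 4]
Peg 2: [3, 2]
Peg 3: []

After move 3 (2->3):
Peg 0: [1]
Peg 1: [5, 4]
Peg 2: [3]
Peg 3: [2]

After move 4 (0->2):
Peg 0: []
Peg 1: [5, 4]
Peg 2: [3, 1]
Peg 3: [2]

After move 5 (2->1):
Peg 0: []
Peg 1: [5, 4, 1]
Peg 2: [3]
Peg 3: [2]

After move 6 (1->2):
Peg 0: []
Peg 1: [5, 4]
Peg 2: [3, 1]
Peg 3: [2]

After move 7 (2->1):
Peg 0: []
Peg 1: [5, 4, 1]
Peg 2: [3]
Peg 3: [2]

After move 8 (3->2):
Peg 0: []
Peg 1: [5, 4, 1]
Peg 2: [3, 2]
Peg 3: []

After move 9 (1->2):
Peg 0: []
Peg 1: [5, 4]
Peg 2: [3, 2, 1]
Peg 3: []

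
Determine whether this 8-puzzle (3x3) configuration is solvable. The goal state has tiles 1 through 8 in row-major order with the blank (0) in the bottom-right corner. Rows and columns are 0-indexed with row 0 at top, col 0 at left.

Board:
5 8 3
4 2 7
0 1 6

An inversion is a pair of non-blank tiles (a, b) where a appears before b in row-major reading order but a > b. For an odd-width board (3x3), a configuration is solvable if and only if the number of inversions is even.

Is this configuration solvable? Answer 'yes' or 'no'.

Inversions (pairs i<j in row-major order where tile[i] > tile[j] > 0): 17
17 is odd, so the puzzle is not solvable.

Answer: no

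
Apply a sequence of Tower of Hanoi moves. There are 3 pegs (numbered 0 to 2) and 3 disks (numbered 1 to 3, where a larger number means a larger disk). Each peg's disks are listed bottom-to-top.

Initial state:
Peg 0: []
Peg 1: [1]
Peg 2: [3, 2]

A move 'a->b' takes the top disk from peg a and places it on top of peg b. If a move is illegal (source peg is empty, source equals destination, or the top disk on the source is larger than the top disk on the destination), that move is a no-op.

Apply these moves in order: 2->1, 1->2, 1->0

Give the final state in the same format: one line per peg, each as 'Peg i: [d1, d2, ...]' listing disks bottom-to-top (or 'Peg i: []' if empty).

Answer: Peg 0: []
Peg 1: []
Peg 2: [3, 2, 1]

Derivation:
After move 1 (2->1):
Peg 0: []
Peg 1: [1]
Peg 2: [3, 2]

After move 2 (1->2):
Peg 0: []
Peg 1: []
Peg 2: [3, 2, 1]

After move 3 (1->0):
Peg 0: []
Peg 1: []
Peg 2: [3, 2, 1]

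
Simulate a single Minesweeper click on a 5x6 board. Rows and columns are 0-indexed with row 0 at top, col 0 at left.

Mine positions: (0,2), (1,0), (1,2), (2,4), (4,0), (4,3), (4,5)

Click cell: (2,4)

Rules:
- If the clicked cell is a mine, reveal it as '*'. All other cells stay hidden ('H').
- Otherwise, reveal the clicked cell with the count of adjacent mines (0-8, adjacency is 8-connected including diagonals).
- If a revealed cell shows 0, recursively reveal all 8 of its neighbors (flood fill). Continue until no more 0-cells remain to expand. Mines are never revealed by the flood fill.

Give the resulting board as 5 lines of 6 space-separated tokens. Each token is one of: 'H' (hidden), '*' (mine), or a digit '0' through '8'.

H H H H H H
H H H H H H
H H H H * H
H H H H H H
H H H H H H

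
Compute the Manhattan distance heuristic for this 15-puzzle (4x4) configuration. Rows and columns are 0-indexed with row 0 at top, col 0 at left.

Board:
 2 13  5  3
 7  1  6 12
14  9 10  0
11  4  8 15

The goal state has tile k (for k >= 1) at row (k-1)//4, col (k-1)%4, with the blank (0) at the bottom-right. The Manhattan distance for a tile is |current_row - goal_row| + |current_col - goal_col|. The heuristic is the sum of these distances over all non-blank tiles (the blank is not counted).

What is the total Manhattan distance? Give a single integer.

Tile 2: (0,0)->(0,1) = 1
Tile 13: (0,1)->(3,0) = 4
Tile 5: (0,2)->(1,0) = 3
Tile 3: (0,3)->(0,2) = 1
Tile 7: (1,0)->(1,2) = 2
Tile 1: (1,1)->(0,0) = 2
Tile 6: (1,2)->(1,1) = 1
Tile 12: (1,3)->(2,3) = 1
Tile 14: (2,0)->(3,1) = 2
Tile 9: (2,1)->(2,0) = 1
Tile 10: (2,2)->(2,1) = 1
Tile 11: (3,0)->(2,2) = 3
Tile 4: (3,1)->(0,3) = 5
Tile 8: (3,2)->(1,3) = 3
Tile 15: (3,3)->(3,2) = 1
Sum: 1 + 4 + 3 + 1 + 2 + 2 + 1 + 1 + 2 + 1 + 1 + 3 + 5 + 3 + 1 = 31

Answer: 31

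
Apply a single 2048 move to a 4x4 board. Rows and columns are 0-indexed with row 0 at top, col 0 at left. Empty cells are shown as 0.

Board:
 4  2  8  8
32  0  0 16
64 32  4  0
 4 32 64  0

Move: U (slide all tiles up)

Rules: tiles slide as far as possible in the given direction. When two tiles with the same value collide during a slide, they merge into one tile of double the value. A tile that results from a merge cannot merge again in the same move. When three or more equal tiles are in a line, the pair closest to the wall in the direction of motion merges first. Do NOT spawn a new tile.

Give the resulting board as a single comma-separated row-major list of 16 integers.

Answer: 4, 2, 8, 8, 32, 64, 4, 16, 64, 0, 64, 0, 4, 0, 0, 0

Derivation:
Slide up:
col 0: [4, 32, 64, 4] -> [4, 32, 64, 4]
col 1: [2, 0, 32, 32] -> [2, 64, 0, 0]
col 2: [8, 0, 4, 64] -> [8, 4, 64, 0]
col 3: [8, 16, 0, 0] -> [8, 16, 0, 0]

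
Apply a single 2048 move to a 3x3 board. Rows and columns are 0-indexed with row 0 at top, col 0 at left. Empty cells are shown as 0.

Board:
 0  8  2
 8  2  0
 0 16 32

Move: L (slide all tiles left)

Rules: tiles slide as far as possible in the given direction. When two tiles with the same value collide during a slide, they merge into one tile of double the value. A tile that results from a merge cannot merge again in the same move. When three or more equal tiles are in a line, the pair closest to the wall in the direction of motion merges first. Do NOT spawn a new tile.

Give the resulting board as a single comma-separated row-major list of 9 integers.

Answer: 8, 2, 0, 8, 2, 0, 16, 32, 0

Derivation:
Slide left:
row 0: [0, 8, 2] -> [8, 2, 0]
row 1: [8, 2, 0] -> [8, 2, 0]
row 2: [0, 16, 32] -> [16, 32, 0]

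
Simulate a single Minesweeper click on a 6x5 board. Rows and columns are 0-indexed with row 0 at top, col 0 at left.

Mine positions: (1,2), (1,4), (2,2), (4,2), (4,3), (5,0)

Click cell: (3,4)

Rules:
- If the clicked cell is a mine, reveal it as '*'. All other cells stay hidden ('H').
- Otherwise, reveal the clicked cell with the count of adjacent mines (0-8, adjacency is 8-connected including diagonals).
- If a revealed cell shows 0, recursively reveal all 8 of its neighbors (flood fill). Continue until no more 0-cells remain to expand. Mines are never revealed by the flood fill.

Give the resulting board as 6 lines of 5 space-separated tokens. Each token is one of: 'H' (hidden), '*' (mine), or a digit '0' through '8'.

H H H H H
H H H H H
H H H H H
H H H H 1
H H H H H
H H H H H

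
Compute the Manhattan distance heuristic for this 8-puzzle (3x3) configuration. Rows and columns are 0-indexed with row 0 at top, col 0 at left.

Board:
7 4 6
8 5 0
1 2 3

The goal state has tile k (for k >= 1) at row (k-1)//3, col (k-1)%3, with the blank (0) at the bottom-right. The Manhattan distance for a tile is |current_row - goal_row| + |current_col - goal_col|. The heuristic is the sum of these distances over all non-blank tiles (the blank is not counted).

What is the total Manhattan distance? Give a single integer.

Answer: 13

Derivation:
Tile 7: (0,0)->(2,0) = 2
Tile 4: (0,1)->(1,0) = 2
Tile 6: (0,2)->(1,2) = 1
Tile 8: (1,0)->(2,1) = 2
Tile 5: (1,1)->(1,1) = 0
Tile 1: (2,0)->(0,0) = 2
Tile 2: (2,1)->(0,1) = 2
Tile 3: (2,2)->(0,2) = 2
Sum: 2 + 2 + 1 + 2 + 0 + 2 + 2 + 2 = 13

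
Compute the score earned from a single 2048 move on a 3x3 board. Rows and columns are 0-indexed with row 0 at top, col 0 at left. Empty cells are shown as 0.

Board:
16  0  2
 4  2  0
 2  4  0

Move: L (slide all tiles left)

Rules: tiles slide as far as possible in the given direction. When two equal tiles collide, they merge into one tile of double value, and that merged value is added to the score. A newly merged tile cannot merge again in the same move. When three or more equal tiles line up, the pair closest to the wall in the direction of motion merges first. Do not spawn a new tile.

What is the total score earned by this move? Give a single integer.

Answer: 0

Derivation:
Slide left:
row 0: [16, 0, 2] -> [16, 2, 0]  score +0 (running 0)
row 1: [4, 2, 0] -> [4, 2, 0]  score +0 (running 0)
row 2: [2, 4, 0] -> [2, 4, 0]  score +0 (running 0)
Board after move:
16  2  0
 4  2  0
 2  4  0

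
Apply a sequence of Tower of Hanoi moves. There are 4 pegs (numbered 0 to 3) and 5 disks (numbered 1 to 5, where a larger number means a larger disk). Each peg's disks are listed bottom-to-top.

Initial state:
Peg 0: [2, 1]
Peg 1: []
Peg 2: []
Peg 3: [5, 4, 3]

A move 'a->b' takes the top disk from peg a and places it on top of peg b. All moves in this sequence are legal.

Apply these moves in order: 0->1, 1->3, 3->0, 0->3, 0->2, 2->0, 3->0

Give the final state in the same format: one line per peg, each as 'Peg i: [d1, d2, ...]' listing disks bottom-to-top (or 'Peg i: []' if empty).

Answer: Peg 0: [2, 1]
Peg 1: []
Peg 2: []
Peg 3: [5, 4, 3]

Derivation:
After move 1 (0->1):
Peg 0: [2]
Peg 1: [1]
Peg 2: []
Peg 3: [5, 4, 3]

After move 2 (1->3):
Peg 0: [2]
Peg 1: []
Peg 2: []
Peg 3: [5, 4, 3, 1]

After move 3 (3->0):
Peg 0: [2, 1]
Peg 1: []
Peg 2: []
Peg 3: [5, 4, 3]

After move 4 (0->3):
Peg 0: [2]
Peg 1: []
Peg 2: []
Peg 3: [5, 4, 3, 1]

After move 5 (0->2):
Peg 0: []
Peg 1: []
Peg 2: [2]
Peg 3: [5, 4, 3, 1]

After move 6 (2->0):
Peg 0: [2]
Peg 1: []
Peg 2: []
Peg 3: [5, 4, 3, 1]

After move 7 (3->0):
Peg 0: [2, 1]
Peg 1: []
Peg 2: []
Peg 3: [5, 4, 3]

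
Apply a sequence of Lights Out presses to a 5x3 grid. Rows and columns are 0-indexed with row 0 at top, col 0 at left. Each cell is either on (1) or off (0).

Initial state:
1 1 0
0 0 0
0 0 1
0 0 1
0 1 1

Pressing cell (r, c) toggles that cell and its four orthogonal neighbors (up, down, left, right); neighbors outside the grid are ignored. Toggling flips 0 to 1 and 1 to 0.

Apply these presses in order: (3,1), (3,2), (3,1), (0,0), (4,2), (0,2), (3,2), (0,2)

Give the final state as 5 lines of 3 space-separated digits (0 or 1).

Answer: 0 0 0
1 0 0
0 0 1
0 0 0
0 0 0

Derivation:
After press 1 at (3,1):
1 1 0
0 0 0
0 1 1
1 1 0
0 0 1

After press 2 at (3,2):
1 1 0
0 0 0
0 1 0
1 0 1
0 0 0

After press 3 at (3,1):
1 1 0
0 0 0
0 0 0
0 1 0
0 1 0

After press 4 at (0,0):
0 0 0
1 0 0
0 0 0
0 1 0
0 1 0

After press 5 at (4,2):
0 0 0
1 0 0
0 0 0
0 1 1
0 0 1

After press 6 at (0,2):
0 1 1
1 0 1
0 0 0
0 1 1
0 0 1

After press 7 at (3,2):
0 1 1
1 0 1
0 0 1
0 0 0
0 0 0

After press 8 at (0,2):
0 0 0
1 0 0
0 0 1
0 0 0
0 0 0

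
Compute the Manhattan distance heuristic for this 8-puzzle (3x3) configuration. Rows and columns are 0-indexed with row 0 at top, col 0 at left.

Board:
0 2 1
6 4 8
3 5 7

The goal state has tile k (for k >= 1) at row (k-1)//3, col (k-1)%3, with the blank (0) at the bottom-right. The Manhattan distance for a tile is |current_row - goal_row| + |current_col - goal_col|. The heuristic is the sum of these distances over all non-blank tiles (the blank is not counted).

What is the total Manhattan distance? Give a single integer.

Tile 2: (0,1)->(0,1) = 0
Tile 1: (0,2)->(0,0) = 2
Tile 6: (1,0)->(1,2) = 2
Tile 4: (1,1)->(1,0) = 1
Tile 8: (1,2)->(2,1) = 2
Tile 3: (2,0)->(0,2) = 4
Tile 5: (2,1)->(1,1) = 1
Tile 7: (2,2)->(2,0) = 2
Sum: 0 + 2 + 2 + 1 + 2 + 4 + 1 + 2 = 14

Answer: 14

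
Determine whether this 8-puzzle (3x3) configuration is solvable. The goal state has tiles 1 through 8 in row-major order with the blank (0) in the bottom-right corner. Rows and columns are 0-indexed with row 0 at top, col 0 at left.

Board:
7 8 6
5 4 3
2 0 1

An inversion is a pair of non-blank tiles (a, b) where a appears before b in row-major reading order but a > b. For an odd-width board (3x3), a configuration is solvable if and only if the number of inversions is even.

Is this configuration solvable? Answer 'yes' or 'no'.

Answer: no

Derivation:
Inversions (pairs i<j in row-major order where tile[i] > tile[j] > 0): 27
27 is odd, so the puzzle is not solvable.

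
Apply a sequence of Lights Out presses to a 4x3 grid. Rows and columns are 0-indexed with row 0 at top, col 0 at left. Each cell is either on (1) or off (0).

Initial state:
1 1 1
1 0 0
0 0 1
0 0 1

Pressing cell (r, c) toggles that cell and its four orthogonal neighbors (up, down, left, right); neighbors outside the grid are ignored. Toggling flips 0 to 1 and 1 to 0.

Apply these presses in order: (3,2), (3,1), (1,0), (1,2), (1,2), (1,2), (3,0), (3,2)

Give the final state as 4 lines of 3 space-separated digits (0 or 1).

After press 1 at (3,2):
1 1 1
1 0 0
0 0 0
0 1 0

After press 2 at (3,1):
1 1 1
1 0 0
0 1 0
1 0 1

After press 3 at (1,0):
0 1 1
0 1 0
1 1 0
1 0 1

After press 4 at (1,2):
0 1 0
0 0 1
1 1 1
1 0 1

After press 5 at (1,2):
0 1 1
0 1 0
1 1 0
1 0 1

After press 6 at (1,2):
0 1 0
0 0 1
1 1 1
1 0 1

After press 7 at (3,0):
0 1 0
0 0 1
0 1 1
0 1 1

After press 8 at (3,2):
0 1 0
0 0 1
0 1 0
0 0 0

Answer: 0 1 0
0 0 1
0 1 0
0 0 0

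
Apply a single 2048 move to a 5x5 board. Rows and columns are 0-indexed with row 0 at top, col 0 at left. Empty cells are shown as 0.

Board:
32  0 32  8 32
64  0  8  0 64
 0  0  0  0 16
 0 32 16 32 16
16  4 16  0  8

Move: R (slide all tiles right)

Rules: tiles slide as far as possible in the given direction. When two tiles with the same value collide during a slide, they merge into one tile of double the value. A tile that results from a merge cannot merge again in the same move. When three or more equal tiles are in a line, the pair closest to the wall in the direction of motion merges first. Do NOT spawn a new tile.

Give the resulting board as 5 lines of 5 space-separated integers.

Answer:  0  0 64  8 32
 0  0 64  8 64
 0  0  0  0 16
 0 32 16 32 16
 0 16  4 16  8

Derivation:
Slide right:
row 0: [32, 0, 32, 8, 32] -> [0, 0, 64, 8, 32]
row 1: [64, 0, 8, 0, 64] -> [0, 0, 64, 8, 64]
row 2: [0, 0, 0, 0, 16] -> [0, 0, 0, 0, 16]
row 3: [0, 32, 16, 32, 16] -> [0, 32, 16, 32, 16]
row 4: [16, 4, 16, 0, 8] -> [0, 16, 4, 16, 8]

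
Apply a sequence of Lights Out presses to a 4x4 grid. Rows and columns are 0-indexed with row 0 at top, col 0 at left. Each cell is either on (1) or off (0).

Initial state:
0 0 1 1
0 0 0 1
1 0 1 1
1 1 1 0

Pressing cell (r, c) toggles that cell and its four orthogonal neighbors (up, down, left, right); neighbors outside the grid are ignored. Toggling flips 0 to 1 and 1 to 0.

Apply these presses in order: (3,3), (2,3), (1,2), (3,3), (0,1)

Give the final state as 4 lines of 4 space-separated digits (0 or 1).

Answer: 1 1 1 1
0 0 1 1
1 0 1 0
1 1 1 1

Derivation:
After press 1 at (3,3):
0 0 1 1
0 0 0 1
1 0 1 0
1 1 0 1

After press 2 at (2,3):
0 0 1 1
0 0 0 0
1 0 0 1
1 1 0 0

After press 3 at (1,2):
0 0 0 1
0 1 1 1
1 0 1 1
1 1 0 0

After press 4 at (3,3):
0 0 0 1
0 1 1 1
1 0 1 0
1 1 1 1

After press 5 at (0,1):
1 1 1 1
0 0 1 1
1 0 1 0
1 1 1 1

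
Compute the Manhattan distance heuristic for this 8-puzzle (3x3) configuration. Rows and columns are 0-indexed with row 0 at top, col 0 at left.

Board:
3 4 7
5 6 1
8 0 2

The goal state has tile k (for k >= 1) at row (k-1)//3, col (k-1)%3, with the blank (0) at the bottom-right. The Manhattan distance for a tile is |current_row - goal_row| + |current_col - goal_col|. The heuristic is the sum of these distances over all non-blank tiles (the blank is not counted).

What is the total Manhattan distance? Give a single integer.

Tile 3: at (0,0), goal (0,2), distance |0-0|+|0-2| = 2
Tile 4: at (0,1), goal (1,0), distance |0-1|+|1-0| = 2
Tile 7: at (0,2), goal (2,0), distance |0-2|+|2-0| = 4
Tile 5: at (1,0), goal (1,1), distance |1-1|+|0-1| = 1
Tile 6: at (1,1), goal (1,2), distance |1-1|+|1-2| = 1
Tile 1: at (1,2), goal (0,0), distance |1-0|+|2-0| = 3
Tile 8: at (2,0), goal (2,1), distance |2-2|+|0-1| = 1
Tile 2: at (2,2), goal (0,1), distance |2-0|+|2-1| = 3
Sum: 2 + 2 + 4 + 1 + 1 + 3 + 1 + 3 = 17

Answer: 17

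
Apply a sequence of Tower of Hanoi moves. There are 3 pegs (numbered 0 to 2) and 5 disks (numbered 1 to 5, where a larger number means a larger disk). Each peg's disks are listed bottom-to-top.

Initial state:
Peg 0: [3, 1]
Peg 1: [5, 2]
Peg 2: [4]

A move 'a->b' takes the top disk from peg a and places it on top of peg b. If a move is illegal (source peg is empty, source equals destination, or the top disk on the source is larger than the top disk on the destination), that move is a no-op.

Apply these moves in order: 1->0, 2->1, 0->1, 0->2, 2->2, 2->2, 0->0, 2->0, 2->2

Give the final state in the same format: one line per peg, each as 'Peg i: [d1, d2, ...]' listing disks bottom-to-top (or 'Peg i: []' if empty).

After move 1 (1->0):
Peg 0: [3, 1]
Peg 1: [5, 2]
Peg 2: [4]

After move 2 (2->1):
Peg 0: [3, 1]
Peg 1: [5, 2]
Peg 2: [4]

After move 3 (0->1):
Peg 0: [3]
Peg 1: [5, 2, 1]
Peg 2: [4]

After move 4 (0->2):
Peg 0: []
Peg 1: [5, 2, 1]
Peg 2: [4, 3]

After move 5 (2->2):
Peg 0: []
Peg 1: [5, 2, 1]
Peg 2: [4, 3]

After move 6 (2->2):
Peg 0: []
Peg 1: [5, 2, 1]
Peg 2: [4, 3]

After move 7 (0->0):
Peg 0: []
Peg 1: [5, 2, 1]
Peg 2: [4, 3]

After move 8 (2->0):
Peg 0: [3]
Peg 1: [5, 2, 1]
Peg 2: [4]

After move 9 (2->2):
Peg 0: [3]
Peg 1: [5, 2, 1]
Peg 2: [4]

Answer: Peg 0: [3]
Peg 1: [5, 2, 1]
Peg 2: [4]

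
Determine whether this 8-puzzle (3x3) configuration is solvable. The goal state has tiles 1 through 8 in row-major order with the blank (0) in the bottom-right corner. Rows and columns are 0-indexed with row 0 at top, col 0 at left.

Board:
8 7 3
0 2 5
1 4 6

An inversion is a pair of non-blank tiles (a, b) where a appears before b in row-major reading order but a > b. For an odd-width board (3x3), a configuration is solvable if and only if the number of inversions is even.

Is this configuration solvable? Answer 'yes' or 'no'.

Answer: yes

Derivation:
Inversions (pairs i<j in row-major order where tile[i] > tile[j] > 0): 18
18 is even, so the puzzle is solvable.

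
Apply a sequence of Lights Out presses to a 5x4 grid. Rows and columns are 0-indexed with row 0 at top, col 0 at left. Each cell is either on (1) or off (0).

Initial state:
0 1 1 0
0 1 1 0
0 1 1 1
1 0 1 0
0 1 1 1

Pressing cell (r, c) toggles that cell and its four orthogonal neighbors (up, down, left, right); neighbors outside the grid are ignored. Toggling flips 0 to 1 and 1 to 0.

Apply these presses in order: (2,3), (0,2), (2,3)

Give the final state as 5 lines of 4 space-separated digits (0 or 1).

Answer: 0 0 0 1
0 1 0 0
0 1 1 1
1 0 1 0
0 1 1 1

Derivation:
After press 1 at (2,3):
0 1 1 0
0 1 1 1
0 1 0 0
1 0 1 1
0 1 1 1

After press 2 at (0,2):
0 0 0 1
0 1 0 1
0 1 0 0
1 0 1 1
0 1 1 1

After press 3 at (2,3):
0 0 0 1
0 1 0 0
0 1 1 1
1 0 1 0
0 1 1 1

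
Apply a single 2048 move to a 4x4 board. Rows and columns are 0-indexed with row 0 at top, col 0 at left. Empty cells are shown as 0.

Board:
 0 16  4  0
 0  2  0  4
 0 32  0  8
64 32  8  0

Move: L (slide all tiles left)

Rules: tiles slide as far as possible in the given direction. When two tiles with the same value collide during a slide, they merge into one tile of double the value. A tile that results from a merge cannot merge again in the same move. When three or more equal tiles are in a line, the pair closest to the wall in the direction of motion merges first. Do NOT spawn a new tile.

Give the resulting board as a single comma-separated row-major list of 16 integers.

Slide left:
row 0: [0, 16, 4, 0] -> [16, 4, 0, 0]
row 1: [0, 2, 0, 4] -> [2, 4, 0, 0]
row 2: [0, 32, 0, 8] -> [32, 8, 0, 0]
row 3: [64, 32, 8, 0] -> [64, 32, 8, 0]

Answer: 16, 4, 0, 0, 2, 4, 0, 0, 32, 8, 0, 0, 64, 32, 8, 0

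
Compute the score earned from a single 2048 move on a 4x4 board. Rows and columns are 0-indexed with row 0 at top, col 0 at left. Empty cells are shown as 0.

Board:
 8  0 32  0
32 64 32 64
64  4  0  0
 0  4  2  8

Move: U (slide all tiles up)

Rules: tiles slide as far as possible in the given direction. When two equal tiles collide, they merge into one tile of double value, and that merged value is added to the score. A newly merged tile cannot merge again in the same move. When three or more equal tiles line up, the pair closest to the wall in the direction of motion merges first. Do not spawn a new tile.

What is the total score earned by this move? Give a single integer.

Answer: 72

Derivation:
Slide up:
col 0: [8, 32, 64, 0] -> [8, 32, 64, 0]  score +0 (running 0)
col 1: [0, 64, 4, 4] -> [64, 8, 0, 0]  score +8 (running 8)
col 2: [32, 32, 0, 2] -> [64, 2, 0, 0]  score +64 (running 72)
col 3: [0, 64, 0, 8] -> [64, 8, 0, 0]  score +0 (running 72)
Board after move:
 8 64 64 64
32  8  2  8
64  0  0  0
 0  0  0  0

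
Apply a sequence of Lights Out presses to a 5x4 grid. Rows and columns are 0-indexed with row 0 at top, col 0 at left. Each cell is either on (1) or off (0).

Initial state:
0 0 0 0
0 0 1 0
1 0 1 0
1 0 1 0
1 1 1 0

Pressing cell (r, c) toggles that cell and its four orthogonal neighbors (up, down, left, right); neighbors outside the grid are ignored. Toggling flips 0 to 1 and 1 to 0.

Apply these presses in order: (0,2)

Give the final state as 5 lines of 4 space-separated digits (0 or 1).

After press 1 at (0,2):
0 1 1 1
0 0 0 0
1 0 1 0
1 0 1 0
1 1 1 0

Answer: 0 1 1 1
0 0 0 0
1 0 1 0
1 0 1 0
1 1 1 0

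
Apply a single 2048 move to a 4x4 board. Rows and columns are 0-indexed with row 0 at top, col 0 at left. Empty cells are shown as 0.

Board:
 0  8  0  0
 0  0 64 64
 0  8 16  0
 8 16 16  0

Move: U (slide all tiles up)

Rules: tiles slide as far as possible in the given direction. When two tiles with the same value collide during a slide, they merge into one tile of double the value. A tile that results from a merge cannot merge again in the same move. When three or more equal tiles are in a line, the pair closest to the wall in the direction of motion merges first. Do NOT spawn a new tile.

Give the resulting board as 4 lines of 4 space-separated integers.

Answer:  8 16 64 64
 0 16 32  0
 0  0  0  0
 0  0  0  0

Derivation:
Slide up:
col 0: [0, 0, 0, 8] -> [8, 0, 0, 0]
col 1: [8, 0, 8, 16] -> [16, 16, 0, 0]
col 2: [0, 64, 16, 16] -> [64, 32, 0, 0]
col 3: [0, 64, 0, 0] -> [64, 0, 0, 0]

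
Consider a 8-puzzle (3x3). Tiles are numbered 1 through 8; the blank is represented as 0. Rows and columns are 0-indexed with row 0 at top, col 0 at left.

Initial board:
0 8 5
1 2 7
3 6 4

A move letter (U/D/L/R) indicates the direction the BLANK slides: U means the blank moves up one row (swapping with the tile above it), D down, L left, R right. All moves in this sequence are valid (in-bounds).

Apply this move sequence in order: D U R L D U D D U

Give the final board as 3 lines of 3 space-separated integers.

Answer: 1 8 5
0 2 7
3 6 4

Derivation:
After move 1 (D):
1 8 5
0 2 7
3 6 4

After move 2 (U):
0 8 5
1 2 7
3 6 4

After move 3 (R):
8 0 5
1 2 7
3 6 4

After move 4 (L):
0 8 5
1 2 7
3 6 4

After move 5 (D):
1 8 5
0 2 7
3 6 4

After move 6 (U):
0 8 5
1 2 7
3 6 4

After move 7 (D):
1 8 5
0 2 7
3 6 4

After move 8 (D):
1 8 5
3 2 7
0 6 4

After move 9 (U):
1 8 5
0 2 7
3 6 4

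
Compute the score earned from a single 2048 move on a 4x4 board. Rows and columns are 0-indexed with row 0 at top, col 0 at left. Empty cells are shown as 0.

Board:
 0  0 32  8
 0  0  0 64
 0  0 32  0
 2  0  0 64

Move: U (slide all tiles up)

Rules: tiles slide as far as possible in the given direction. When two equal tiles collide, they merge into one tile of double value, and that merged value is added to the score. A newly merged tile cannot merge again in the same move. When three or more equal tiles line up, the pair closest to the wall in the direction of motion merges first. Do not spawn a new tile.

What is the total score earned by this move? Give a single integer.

Slide up:
col 0: [0, 0, 0, 2] -> [2, 0, 0, 0]  score +0 (running 0)
col 1: [0, 0, 0, 0] -> [0, 0, 0, 0]  score +0 (running 0)
col 2: [32, 0, 32, 0] -> [64, 0, 0, 0]  score +64 (running 64)
col 3: [8, 64, 0, 64] -> [8, 128, 0, 0]  score +128 (running 192)
Board after move:
  2   0  64   8
  0   0   0 128
  0   0   0   0
  0   0   0   0

Answer: 192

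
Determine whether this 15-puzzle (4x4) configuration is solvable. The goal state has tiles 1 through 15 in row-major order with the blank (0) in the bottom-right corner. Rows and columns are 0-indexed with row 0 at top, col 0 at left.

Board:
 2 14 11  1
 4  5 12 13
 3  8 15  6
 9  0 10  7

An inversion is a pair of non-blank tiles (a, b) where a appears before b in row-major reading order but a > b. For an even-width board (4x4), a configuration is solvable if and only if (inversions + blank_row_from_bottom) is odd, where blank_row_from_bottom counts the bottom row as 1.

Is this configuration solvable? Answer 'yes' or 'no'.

Inversions: 44
Blank is in row 3 (0-indexed from top), which is row 1 counting from the bottom (bottom = 1).
44 + 1 = 45, which is odd, so the puzzle is solvable.

Answer: yes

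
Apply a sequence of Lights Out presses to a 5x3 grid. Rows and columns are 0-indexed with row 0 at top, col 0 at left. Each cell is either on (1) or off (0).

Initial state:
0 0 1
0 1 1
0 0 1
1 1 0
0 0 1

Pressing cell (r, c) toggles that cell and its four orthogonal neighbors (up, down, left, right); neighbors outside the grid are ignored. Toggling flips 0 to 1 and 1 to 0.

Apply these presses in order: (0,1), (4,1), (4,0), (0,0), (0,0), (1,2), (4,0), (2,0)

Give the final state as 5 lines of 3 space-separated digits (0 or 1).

Answer: 1 1 1
1 1 0
1 1 0
0 0 0
1 1 0

Derivation:
After press 1 at (0,1):
1 1 0
0 0 1
0 0 1
1 1 0
0 0 1

After press 2 at (4,1):
1 1 0
0 0 1
0 0 1
1 0 0
1 1 0

After press 3 at (4,0):
1 1 0
0 0 1
0 0 1
0 0 0
0 0 0

After press 4 at (0,0):
0 0 0
1 0 1
0 0 1
0 0 0
0 0 0

After press 5 at (0,0):
1 1 0
0 0 1
0 0 1
0 0 0
0 0 0

After press 6 at (1,2):
1 1 1
0 1 0
0 0 0
0 0 0
0 0 0

After press 7 at (4,0):
1 1 1
0 1 0
0 0 0
1 0 0
1 1 0

After press 8 at (2,0):
1 1 1
1 1 0
1 1 0
0 0 0
1 1 0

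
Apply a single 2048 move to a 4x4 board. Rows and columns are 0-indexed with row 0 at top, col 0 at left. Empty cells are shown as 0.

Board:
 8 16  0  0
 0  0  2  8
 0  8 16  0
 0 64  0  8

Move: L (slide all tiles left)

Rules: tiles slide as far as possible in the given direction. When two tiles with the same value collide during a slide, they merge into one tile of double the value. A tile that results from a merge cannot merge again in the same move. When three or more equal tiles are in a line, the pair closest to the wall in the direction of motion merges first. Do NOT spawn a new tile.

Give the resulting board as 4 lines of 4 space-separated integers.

Answer:  8 16  0  0
 2  8  0  0
 8 16  0  0
64  8  0  0

Derivation:
Slide left:
row 0: [8, 16, 0, 0] -> [8, 16, 0, 0]
row 1: [0, 0, 2, 8] -> [2, 8, 0, 0]
row 2: [0, 8, 16, 0] -> [8, 16, 0, 0]
row 3: [0, 64, 0, 8] -> [64, 8, 0, 0]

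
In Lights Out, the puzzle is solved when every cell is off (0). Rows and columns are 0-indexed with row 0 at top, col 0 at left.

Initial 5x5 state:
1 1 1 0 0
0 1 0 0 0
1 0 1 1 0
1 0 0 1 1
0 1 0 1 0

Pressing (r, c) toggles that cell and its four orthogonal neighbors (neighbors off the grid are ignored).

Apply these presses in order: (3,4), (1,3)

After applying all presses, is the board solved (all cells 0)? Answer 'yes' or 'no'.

Answer: no

Derivation:
After press 1 at (3,4):
1 1 1 0 0
0 1 0 0 0
1 0 1 1 1
1 0 0 0 0
0 1 0 1 1

After press 2 at (1,3):
1 1 1 1 0
0 1 1 1 1
1 0 1 0 1
1 0 0 0 0
0 1 0 1 1

Lights still on: 15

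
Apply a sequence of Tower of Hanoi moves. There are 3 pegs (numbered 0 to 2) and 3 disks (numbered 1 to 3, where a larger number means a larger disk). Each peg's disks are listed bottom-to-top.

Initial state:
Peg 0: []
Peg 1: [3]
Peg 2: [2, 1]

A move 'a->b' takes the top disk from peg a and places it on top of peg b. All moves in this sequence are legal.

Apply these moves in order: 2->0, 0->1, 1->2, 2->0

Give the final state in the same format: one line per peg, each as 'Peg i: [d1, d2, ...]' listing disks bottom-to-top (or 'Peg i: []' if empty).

Answer: Peg 0: [1]
Peg 1: [3]
Peg 2: [2]

Derivation:
After move 1 (2->0):
Peg 0: [1]
Peg 1: [3]
Peg 2: [2]

After move 2 (0->1):
Peg 0: []
Peg 1: [3, 1]
Peg 2: [2]

After move 3 (1->2):
Peg 0: []
Peg 1: [3]
Peg 2: [2, 1]

After move 4 (2->0):
Peg 0: [1]
Peg 1: [3]
Peg 2: [2]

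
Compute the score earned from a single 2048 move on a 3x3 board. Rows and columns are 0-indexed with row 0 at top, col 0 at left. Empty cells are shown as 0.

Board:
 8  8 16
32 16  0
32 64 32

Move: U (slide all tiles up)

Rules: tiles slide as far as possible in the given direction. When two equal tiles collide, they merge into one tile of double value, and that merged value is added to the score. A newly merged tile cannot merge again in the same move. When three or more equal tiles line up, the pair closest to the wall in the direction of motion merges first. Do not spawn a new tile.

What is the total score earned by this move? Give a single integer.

Slide up:
col 0: [8, 32, 32] -> [8, 64, 0]  score +64 (running 64)
col 1: [8, 16, 64] -> [8, 16, 64]  score +0 (running 64)
col 2: [16, 0, 32] -> [16, 32, 0]  score +0 (running 64)
Board after move:
 8  8 16
64 16 32
 0 64  0

Answer: 64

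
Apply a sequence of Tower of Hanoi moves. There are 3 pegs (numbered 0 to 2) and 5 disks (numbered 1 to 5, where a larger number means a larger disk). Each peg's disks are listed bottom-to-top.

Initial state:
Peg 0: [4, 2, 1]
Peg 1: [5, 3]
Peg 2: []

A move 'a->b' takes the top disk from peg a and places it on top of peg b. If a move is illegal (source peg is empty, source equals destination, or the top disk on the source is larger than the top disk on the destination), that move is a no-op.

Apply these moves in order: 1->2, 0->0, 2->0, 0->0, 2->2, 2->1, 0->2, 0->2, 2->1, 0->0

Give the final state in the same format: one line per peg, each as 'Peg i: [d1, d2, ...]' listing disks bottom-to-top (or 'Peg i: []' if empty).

Answer: Peg 0: [4, 2]
Peg 1: [5, 3, 1]
Peg 2: []

Derivation:
After move 1 (1->2):
Peg 0: [4, 2, 1]
Peg 1: [5]
Peg 2: [3]

After move 2 (0->0):
Peg 0: [4, 2, 1]
Peg 1: [5]
Peg 2: [3]

After move 3 (2->0):
Peg 0: [4, 2, 1]
Peg 1: [5]
Peg 2: [3]

After move 4 (0->0):
Peg 0: [4, 2, 1]
Peg 1: [5]
Peg 2: [3]

After move 5 (2->2):
Peg 0: [4, 2, 1]
Peg 1: [5]
Peg 2: [3]

After move 6 (2->1):
Peg 0: [4, 2, 1]
Peg 1: [5, 3]
Peg 2: []

After move 7 (0->2):
Peg 0: [4, 2]
Peg 1: [5, 3]
Peg 2: [1]

After move 8 (0->2):
Peg 0: [4, 2]
Peg 1: [5, 3]
Peg 2: [1]

After move 9 (2->1):
Peg 0: [4, 2]
Peg 1: [5, 3, 1]
Peg 2: []

After move 10 (0->0):
Peg 0: [4, 2]
Peg 1: [5, 3, 1]
Peg 2: []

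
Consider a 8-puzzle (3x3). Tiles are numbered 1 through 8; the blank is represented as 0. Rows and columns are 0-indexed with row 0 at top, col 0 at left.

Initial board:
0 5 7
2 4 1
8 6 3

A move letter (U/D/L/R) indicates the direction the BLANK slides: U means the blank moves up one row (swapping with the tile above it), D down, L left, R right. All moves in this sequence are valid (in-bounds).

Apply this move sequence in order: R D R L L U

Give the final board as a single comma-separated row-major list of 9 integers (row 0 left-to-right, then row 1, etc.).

After move 1 (R):
5 0 7
2 4 1
8 6 3

After move 2 (D):
5 4 7
2 0 1
8 6 3

After move 3 (R):
5 4 7
2 1 0
8 6 3

After move 4 (L):
5 4 7
2 0 1
8 6 3

After move 5 (L):
5 4 7
0 2 1
8 6 3

After move 6 (U):
0 4 7
5 2 1
8 6 3

Answer: 0, 4, 7, 5, 2, 1, 8, 6, 3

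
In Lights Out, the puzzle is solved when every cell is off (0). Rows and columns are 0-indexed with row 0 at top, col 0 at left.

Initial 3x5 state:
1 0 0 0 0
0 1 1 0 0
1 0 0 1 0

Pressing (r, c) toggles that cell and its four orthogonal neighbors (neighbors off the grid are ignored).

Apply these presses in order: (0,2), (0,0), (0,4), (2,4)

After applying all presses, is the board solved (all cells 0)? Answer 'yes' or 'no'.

After press 1 at (0,2):
1 1 1 1 0
0 1 0 0 0
1 0 0 1 0

After press 2 at (0,0):
0 0 1 1 0
1 1 0 0 0
1 0 0 1 0

After press 3 at (0,4):
0 0 1 0 1
1 1 0 0 1
1 0 0 1 0

After press 4 at (2,4):
0 0 1 0 1
1 1 0 0 0
1 0 0 0 1

Lights still on: 6

Answer: no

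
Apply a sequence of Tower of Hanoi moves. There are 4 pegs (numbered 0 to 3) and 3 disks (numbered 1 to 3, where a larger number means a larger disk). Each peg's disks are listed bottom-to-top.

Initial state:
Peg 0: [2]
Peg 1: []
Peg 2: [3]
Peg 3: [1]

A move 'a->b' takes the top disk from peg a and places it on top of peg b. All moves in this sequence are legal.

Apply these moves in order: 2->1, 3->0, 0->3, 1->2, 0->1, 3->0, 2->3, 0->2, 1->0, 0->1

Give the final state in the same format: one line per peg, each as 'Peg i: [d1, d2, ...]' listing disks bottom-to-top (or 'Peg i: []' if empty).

After move 1 (2->1):
Peg 0: [2]
Peg 1: [3]
Peg 2: []
Peg 3: [1]

After move 2 (3->0):
Peg 0: [2, 1]
Peg 1: [3]
Peg 2: []
Peg 3: []

After move 3 (0->3):
Peg 0: [2]
Peg 1: [3]
Peg 2: []
Peg 3: [1]

After move 4 (1->2):
Peg 0: [2]
Peg 1: []
Peg 2: [3]
Peg 3: [1]

After move 5 (0->1):
Peg 0: []
Peg 1: [2]
Peg 2: [3]
Peg 3: [1]

After move 6 (3->0):
Peg 0: [1]
Peg 1: [2]
Peg 2: [3]
Peg 3: []

After move 7 (2->3):
Peg 0: [1]
Peg 1: [2]
Peg 2: []
Peg 3: [3]

After move 8 (0->2):
Peg 0: []
Peg 1: [2]
Peg 2: [1]
Peg 3: [3]

After move 9 (1->0):
Peg 0: [2]
Peg 1: []
Peg 2: [1]
Peg 3: [3]

After move 10 (0->1):
Peg 0: []
Peg 1: [2]
Peg 2: [1]
Peg 3: [3]

Answer: Peg 0: []
Peg 1: [2]
Peg 2: [1]
Peg 3: [3]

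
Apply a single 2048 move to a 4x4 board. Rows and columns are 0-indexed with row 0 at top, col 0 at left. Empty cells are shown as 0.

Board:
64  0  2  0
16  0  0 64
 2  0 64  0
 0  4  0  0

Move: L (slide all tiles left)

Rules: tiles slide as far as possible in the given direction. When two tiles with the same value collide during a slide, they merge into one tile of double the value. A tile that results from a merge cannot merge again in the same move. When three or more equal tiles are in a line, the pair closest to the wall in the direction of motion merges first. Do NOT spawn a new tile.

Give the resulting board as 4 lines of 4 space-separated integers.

Answer: 64  2  0  0
16 64  0  0
 2 64  0  0
 4  0  0  0

Derivation:
Slide left:
row 0: [64, 0, 2, 0] -> [64, 2, 0, 0]
row 1: [16, 0, 0, 64] -> [16, 64, 0, 0]
row 2: [2, 0, 64, 0] -> [2, 64, 0, 0]
row 3: [0, 4, 0, 0] -> [4, 0, 0, 0]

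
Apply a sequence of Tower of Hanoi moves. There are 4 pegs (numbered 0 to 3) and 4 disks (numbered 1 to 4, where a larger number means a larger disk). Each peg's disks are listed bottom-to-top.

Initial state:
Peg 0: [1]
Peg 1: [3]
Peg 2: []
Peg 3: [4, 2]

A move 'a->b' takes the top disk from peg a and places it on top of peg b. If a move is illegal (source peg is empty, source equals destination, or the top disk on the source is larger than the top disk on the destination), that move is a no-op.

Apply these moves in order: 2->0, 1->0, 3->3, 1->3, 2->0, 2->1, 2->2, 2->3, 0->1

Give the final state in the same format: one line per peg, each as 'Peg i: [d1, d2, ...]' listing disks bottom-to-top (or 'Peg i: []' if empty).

After move 1 (2->0):
Peg 0: [1]
Peg 1: [3]
Peg 2: []
Peg 3: [4, 2]

After move 2 (1->0):
Peg 0: [1]
Peg 1: [3]
Peg 2: []
Peg 3: [4, 2]

After move 3 (3->3):
Peg 0: [1]
Peg 1: [3]
Peg 2: []
Peg 3: [4, 2]

After move 4 (1->3):
Peg 0: [1]
Peg 1: [3]
Peg 2: []
Peg 3: [4, 2]

After move 5 (2->0):
Peg 0: [1]
Peg 1: [3]
Peg 2: []
Peg 3: [4, 2]

After move 6 (2->1):
Peg 0: [1]
Peg 1: [3]
Peg 2: []
Peg 3: [4, 2]

After move 7 (2->2):
Peg 0: [1]
Peg 1: [3]
Peg 2: []
Peg 3: [4, 2]

After move 8 (2->3):
Peg 0: [1]
Peg 1: [3]
Peg 2: []
Peg 3: [4, 2]

After move 9 (0->1):
Peg 0: []
Peg 1: [3, 1]
Peg 2: []
Peg 3: [4, 2]

Answer: Peg 0: []
Peg 1: [3, 1]
Peg 2: []
Peg 3: [4, 2]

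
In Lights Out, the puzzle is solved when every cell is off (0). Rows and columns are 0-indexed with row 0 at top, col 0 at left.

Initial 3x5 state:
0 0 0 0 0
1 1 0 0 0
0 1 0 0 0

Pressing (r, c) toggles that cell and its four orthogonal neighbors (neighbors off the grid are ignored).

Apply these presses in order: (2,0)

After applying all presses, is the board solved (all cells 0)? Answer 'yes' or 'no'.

After press 1 at (2,0):
0 0 0 0 0
0 1 0 0 0
1 0 0 0 0

Lights still on: 2

Answer: no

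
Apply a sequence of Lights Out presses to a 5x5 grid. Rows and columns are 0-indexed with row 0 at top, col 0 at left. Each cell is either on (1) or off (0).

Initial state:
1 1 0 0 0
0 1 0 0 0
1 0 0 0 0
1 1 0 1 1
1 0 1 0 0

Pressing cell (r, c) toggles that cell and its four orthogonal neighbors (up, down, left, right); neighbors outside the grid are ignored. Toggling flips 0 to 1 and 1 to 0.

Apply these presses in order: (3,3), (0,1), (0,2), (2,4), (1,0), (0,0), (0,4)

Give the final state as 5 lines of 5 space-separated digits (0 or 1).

Answer: 0 0 0 0 1
0 1 1 0 0
0 0 0 0 1
1 1 1 0 1
1 0 1 1 0

Derivation:
After press 1 at (3,3):
1 1 0 0 0
0 1 0 0 0
1 0 0 1 0
1 1 1 0 0
1 0 1 1 0

After press 2 at (0,1):
0 0 1 0 0
0 0 0 0 0
1 0 0 1 0
1 1 1 0 0
1 0 1 1 0

After press 3 at (0,2):
0 1 0 1 0
0 0 1 0 0
1 0 0 1 0
1 1 1 0 0
1 0 1 1 0

After press 4 at (2,4):
0 1 0 1 0
0 0 1 0 1
1 0 0 0 1
1 1 1 0 1
1 0 1 1 0

After press 5 at (1,0):
1 1 0 1 0
1 1 1 0 1
0 0 0 0 1
1 1 1 0 1
1 0 1 1 0

After press 6 at (0,0):
0 0 0 1 0
0 1 1 0 1
0 0 0 0 1
1 1 1 0 1
1 0 1 1 0

After press 7 at (0,4):
0 0 0 0 1
0 1 1 0 0
0 0 0 0 1
1 1 1 0 1
1 0 1 1 0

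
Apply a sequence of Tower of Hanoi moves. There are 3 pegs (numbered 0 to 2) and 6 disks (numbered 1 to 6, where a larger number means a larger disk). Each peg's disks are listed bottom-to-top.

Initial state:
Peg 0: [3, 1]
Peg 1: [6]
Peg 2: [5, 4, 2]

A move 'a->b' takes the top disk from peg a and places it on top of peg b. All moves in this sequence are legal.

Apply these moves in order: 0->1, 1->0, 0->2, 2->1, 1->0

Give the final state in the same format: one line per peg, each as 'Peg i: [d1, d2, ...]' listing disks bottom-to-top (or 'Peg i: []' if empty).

After move 1 (0->1):
Peg 0: [3]
Peg 1: [6, 1]
Peg 2: [5, 4, 2]

After move 2 (1->0):
Peg 0: [3, 1]
Peg 1: [6]
Peg 2: [5, 4, 2]

After move 3 (0->2):
Peg 0: [3]
Peg 1: [6]
Peg 2: [5, 4, 2, 1]

After move 4 (2->1):
Peg 0: [3]
Peg 1: [6, 1]
Peg 2: [5, 4, 2]

After move 5 (1->0):
Peg 0: [3, 1]
Peg 1: [6]
Peg 2: [5, 4, 2]

Answer: Peg 0: [3, 1]
Peg 1: [6]
Peg 2: [5, 4, 2]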